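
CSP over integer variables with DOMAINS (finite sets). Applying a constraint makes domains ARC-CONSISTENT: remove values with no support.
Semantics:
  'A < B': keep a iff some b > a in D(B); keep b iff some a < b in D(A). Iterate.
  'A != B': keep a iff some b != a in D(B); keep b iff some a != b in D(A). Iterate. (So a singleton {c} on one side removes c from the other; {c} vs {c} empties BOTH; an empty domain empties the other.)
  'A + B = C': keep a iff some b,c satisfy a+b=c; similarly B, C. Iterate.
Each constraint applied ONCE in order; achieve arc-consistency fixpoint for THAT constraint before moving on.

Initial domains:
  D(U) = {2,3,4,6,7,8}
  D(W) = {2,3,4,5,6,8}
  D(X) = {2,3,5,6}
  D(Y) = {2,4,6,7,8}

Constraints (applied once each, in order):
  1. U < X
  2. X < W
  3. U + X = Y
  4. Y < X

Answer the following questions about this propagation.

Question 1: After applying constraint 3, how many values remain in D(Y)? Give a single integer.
Answer: 3

Derivation:
Constraint 1 (U < X) on D(U)={2,3,4,6,7,8} D(X)={2,3,5,6}: U {2,3,4,6,7,8}->{2,3,4}; X {2,3,5,6}->{3,5,6}
Constraint 2 (X < W) on D(X)={3,5,6} D(W)={2,3,4,5,6,8}: W {2,3,4,5,6,8}->{4,5,6,8}
Constraint 3 (U + X = Y) on D(U)={2,3,4} D(X)={3,5,6} D(Y)={2,4,6,7,8}: Y {2,4,6,7,8}->{6,7,8}
So after constraint 3: D(Y)={6,7,8}, size = 3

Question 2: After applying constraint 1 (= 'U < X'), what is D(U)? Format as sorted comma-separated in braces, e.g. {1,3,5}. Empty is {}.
Constraint 1 (U < X) on D(U)={2,3,4,6,7,8} D(X)={2,3,5,6}: U {2,3,4,6,7,8}->{2,3,4}; X {2,3,5,6}->{3,5,6}
So after constraint 1: D(U) = {2,3,4}

Answer: {2,3,4}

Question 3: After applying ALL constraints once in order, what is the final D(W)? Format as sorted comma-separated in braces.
Constraint 1 (U < X) on D(U)={2,3,4,6,7,8} D(X)={2,3,5,6}: U {2,3,4,6,7,8}->{2,3,4}; X {2,3,5,6}->{3,5,6}
Constraint 2 (X < W) on D(X)={3,5,6} D(W)={2,3,4,5,6,8}: W {2,3,4,5,6,8}->{4,5,6,8}
Constraint 3 (U + X = Y) on D(U)={2,3,4} D(X)={3,5,6} D(Y)={2,4,6,7,8}: Y {2,4,6,7,8}->{6,7,8}
Constraint 4 (Y < X) on D(Y)={6,7,8} D(X)={3,5,6}: Y {6,7,8}->{}; X {3,5,6}->{}
So after all 4 constraints: D(W) = {4,5,6,8}

Answer: {4,5,6,8}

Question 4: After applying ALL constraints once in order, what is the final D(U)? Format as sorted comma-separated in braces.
Constraint 1 (U < X) on D(U)={2,3,4,6,7,8} D(X)={2,3,5,6}: U {2,3,4,6,7,8}->{2,3,4}; X {2,3,5,6}->{3,5,6}
Constraint 2 (X < W) on D(X)={3,5,6} D(W)={2,3,4,5,6,8}: W {2,3,4,5,6,8}->{4,5,6,8}
Constraint 3 (U + X = Y) on D(U)={2,3,4} D(X)={3,5,6} D(Y)={2,4,6,7,8}: Y {2,4,6,7,8}->{6,7,8}
Constraint 4 (Y < X) on D(Y)={6,7,8} D(X)={3,5,6}: Y {6,7,8}->{}; X {3,5,6}->{}
So after all 4 constraints: D(U) = {2,3,4}

Answer: {2,3,4}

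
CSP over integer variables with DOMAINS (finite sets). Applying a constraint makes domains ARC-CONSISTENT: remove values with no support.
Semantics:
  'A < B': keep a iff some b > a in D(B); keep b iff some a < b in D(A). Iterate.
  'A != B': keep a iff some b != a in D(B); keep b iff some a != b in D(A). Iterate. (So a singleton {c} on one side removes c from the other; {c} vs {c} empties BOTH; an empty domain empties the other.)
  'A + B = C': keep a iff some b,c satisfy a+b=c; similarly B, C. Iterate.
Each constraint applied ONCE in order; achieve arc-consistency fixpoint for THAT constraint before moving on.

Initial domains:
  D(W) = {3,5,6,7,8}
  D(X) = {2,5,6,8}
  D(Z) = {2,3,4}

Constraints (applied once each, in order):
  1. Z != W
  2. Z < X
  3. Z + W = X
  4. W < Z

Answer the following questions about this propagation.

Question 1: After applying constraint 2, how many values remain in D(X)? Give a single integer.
Answer: 3

Derivation:
Constraint 1 (Z != W) on D(Z)={2,3,4} D(W)={3,5,6,7,8}: no change
Constraint 2 (Z < X) on D(Z)={2,3,4} D(X)={2,5,6,8}: X {2,5,6,8}->{5,6,8}
So after constraint 2: D(X)={5,6,8}, size = 3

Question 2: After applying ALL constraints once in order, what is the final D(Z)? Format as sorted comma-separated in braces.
Constraint 1 (Z != W) on D(Z)={2,3,4} D(W)={3,5,6,7,8}: no change
Constraint 2 (Z < X) on D(Z)={2,3,4} D(X)={2,5,6,8}: X {2,5,6,8}->{5,6,8}
Constraint 3 (Z + W = X) on D(Z)={2,3,4} D(W)={3,5,6,7,8} D(X)={5,6,8}: Z {2,3,4}->{2,3}; W {3,5,6,7,8}->{3,5,6}
Constraint 4 (W < Z) on D(W)={3,5,6} D(Z)={2,3}: W {3,5,6}->{}; Z {2,3}->{}
So after all 4 constraints: D(Z) = {}

Answer: {}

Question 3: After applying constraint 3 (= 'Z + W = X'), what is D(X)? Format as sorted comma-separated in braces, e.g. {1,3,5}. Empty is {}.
Answer: {5,6,8}

Derivation:
Constraint 1 (Z != W) on D(Z)={2,3,4} D(W)={3,5,6,7,8}: no change
Constraint 2 (Z < X) on D(Z)={2,3,4} D(X)={2,5,6,8}: X {2,5,6,8}->{5,6,8}
Constraint 3 (Z + W = X) on D(Z)={2,3,4} D(W)={3,5,6,7,8} D(X)={5,6,8}: Z {2,3,4}->{2,3}; W {3,5,6,7,8}->{3,5,6}
So after constraint 3: D(X) = {5,6,8}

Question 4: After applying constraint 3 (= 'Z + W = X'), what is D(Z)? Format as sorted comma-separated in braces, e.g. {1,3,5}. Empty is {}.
Answer: {2,3}

Derivation:
Constraint 1 (Z != W) on D(Z)={2,3,4} D(W)={3,5,6,7,8}: no change
Constraint 2 (Z < X) on D(Z)={2,3,4} D(X)={2,5,6,8}: X {2,5,6,8}->{5,6,8}
Constraint 3 (Z + W = X) on D(Z)={2,3,4} D(W)={3,5,6,7,8} D(X)={5,6,8}: Z {2,3,4}->{2,3}; W {3,5,6,7,8}->{3,5,6}
So after constraint 3: D(Z) = {2,3}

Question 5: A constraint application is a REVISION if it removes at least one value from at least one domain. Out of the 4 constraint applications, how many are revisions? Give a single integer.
Answer: 3

Derivation:
Constraint 1 (Z != W) on D(Z)={2,3,4} D(W)={3,5,6,7,8}: no change => not a revision
Constraint 2 (Z < X) on D(Z)={2,3,4} D(X)={2,5,6,8}: X {2,5,6,8}->{5,6,8} => REVISION
Constraint 3 (Z + W = X) on D(Z)={2,3,4} D(W)={3,5,6,7,8} D(X)={5,6,8}: Z {2,3,4}->{2,3}; W {3,5,6,7,8}->{3,5,6} => REVISION
Constraint 4 (W < Z) on D(W)={3,5,6} D(Z)={2,3}: W {3,5,6}->{}; Z {2,3}->{} => REVISION
Total revisions = 3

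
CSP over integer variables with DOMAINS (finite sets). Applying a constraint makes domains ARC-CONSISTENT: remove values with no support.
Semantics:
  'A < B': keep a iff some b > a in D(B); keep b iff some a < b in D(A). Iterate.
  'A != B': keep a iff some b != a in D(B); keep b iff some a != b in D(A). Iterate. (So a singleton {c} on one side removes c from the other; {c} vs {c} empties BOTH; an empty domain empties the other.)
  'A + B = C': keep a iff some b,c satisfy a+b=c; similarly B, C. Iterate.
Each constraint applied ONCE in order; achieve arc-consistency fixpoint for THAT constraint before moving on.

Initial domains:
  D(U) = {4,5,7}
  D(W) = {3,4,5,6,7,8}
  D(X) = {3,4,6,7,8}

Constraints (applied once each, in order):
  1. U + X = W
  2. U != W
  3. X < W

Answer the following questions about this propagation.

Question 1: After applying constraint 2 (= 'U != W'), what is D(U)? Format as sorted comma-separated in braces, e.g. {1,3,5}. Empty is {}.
Constraint 1 (U + X = W) on D(U)={4,5,7} D(X)={3,4,6,7,8} D(W)={3,4,5,6,7,8}: U {4,5,7}->{4,5}; X {3,4,6,7,8}->{3,4}; W {3,4,5,6,7,8}->{7,8}
Constraint 2 (U != W) on D(U)={4,5} D(W)={7,8}: no change
So after constraint 2: D(U) = {4,5}

Answer: {4,5}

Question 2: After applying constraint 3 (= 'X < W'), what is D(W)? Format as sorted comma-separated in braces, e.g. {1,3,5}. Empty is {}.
Answer: {7,8}

Derivation:
Constraint 1 (U + X = W) on D(U)={4,5,7} D(X)={3,4,6,7,8} D(W)={3,4,5,6,7,8}: U {4,5,7}->{4,5}; X {3,4,6,7,8}->{3,4}; W {3,4,5,6,7,8}->{7,8}
Constraint 2 (U != W) on D(U)={4,5} D(W)={7,8}: no change
Constraint 3 (X < W) on D(X)={3,4} D(W)={7,8}: no change
So after constraint 3: D(W) = {7,8}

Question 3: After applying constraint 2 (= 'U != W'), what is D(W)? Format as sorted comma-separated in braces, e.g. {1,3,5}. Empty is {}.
Answer: {7,8}

Derivation:
Constraint 1 (U + X = W) on D(U)={4,5,7} D(X)={3,4,6,7,8} D(W)={3,4,5,6,7,8}: U {4,5,7}->{4,5}; X {3,4,6,7,8}->{3,4}; W {3,4,5,6,7,8}->{7,8}
Constraint 2 (U != W) on D(U)={4,5} D(W)={7,8}: no change
So after constraint 2: D(W) = {7,8}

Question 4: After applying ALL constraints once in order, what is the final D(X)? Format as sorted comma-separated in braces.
Answer: {3,4}

Derivation:
Constraint 1 (U + X = W) on D(U)={4,5,7} D(X)={3,4,6,7,8} D(W)={3,4,5,6,7,8}: U {4,5,7}->{4,5}; X {3,4,6,7,8}->{3,4}; W {3,4,5,6,7,8}->{7,8}
Constraint 2 (U != W) on D(U)={4,5} D(W)={7,8}: no change
Constraint 3 (X < W) on D(X)={3,4} D(W)={7,8}: no change
So after all 3 constraints: D(X) = {3,4}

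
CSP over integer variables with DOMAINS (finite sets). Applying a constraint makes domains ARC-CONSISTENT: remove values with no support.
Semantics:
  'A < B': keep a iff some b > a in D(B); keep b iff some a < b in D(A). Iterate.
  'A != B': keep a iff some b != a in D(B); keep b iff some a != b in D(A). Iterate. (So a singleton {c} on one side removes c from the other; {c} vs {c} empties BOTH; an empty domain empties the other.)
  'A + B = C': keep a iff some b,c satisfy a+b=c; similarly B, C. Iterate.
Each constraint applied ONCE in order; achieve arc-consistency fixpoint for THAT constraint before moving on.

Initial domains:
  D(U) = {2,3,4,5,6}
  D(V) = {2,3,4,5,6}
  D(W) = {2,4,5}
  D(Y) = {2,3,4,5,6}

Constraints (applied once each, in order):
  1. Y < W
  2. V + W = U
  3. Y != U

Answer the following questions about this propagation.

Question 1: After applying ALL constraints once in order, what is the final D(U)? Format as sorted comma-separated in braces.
Answer: {6}

Derivation:
Constraint 1 (Y < W) on D(Y)={2,3,4,5,6} D(W)={2,4,5}: Y {2,3,4,5,6}->{2,3,4}; W {2,4,5}->{4,5}
Constraint 2 (V + W = U) on D(V)={2,3,4,5,6} D(W)={4,5} D(U)={2,3,4,5,6}: V {2,3,4,5,6}->{2}; W {4,5}->{4}; U {2,3,4,5,6}->{6}
Constraint 3 (Y != U) on D(Y)={2,3,4} D(U)={6}: no change
So after all 3 constraints: D(U) = {6}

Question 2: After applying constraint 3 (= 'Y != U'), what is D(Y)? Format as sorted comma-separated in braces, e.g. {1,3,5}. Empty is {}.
Constraint 1 (Y < W) on D(Y)={2,3,4,5,6} D(W)={2,4,5}: Y {2,3,4,5,6}->{2,3,4}; W {2,4,5}->{4,5}
Constraint 2 (V + W = U) on D(V)={2,3,4,5,6} D(W)={4,5} D(U)={2,3,4,5,6}: V {2,3,4,5,6}->{2}; W {4,5}->{4}; U {2,3,4,5,6}->{6}
Constraint 3 (Y != U) on D(Y)={2,3,4} D(U)={6}: no change
So after constraint 3: D(Y) = {2,3,4}

Answer: {2,3,4}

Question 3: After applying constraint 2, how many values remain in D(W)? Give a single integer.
Answer: 1

Derivation:
Constraint 1 (Y < W) on D(Y)={2,3,4,5,6} D(W)={2,4,5}: Y {2,3,4,5,6}->{2,3,4}; W {2,4,5}->{4,5}
Constraint 2 (V + W = U) on D(V)={2,3,4,5,6} D(W)={4,5} D(U)={2,3,4,5,6}: V {2,3,4,5,6}->{2}; W {4,5}->{4}; U {2,3,4,5,6}->{6}
So after constraint 2: D(W)={4}, size = 1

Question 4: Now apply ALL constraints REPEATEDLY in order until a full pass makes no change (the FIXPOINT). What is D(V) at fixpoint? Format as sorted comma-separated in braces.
pass 0 (initial): D(V)={2,3,4,5,6}
pass 1: U {2,3,4,5,6}->{6}; V {2,3,4,5,6}->{2}; W {2,4,5}->{4}; Y {2,3,4,5,6}->{2,3,4}
pass 2: Y {2,3,4}->{2,3}
pass 3: no change
Fixpoint after 3 passes: D(V) = {2}

Answer: {2}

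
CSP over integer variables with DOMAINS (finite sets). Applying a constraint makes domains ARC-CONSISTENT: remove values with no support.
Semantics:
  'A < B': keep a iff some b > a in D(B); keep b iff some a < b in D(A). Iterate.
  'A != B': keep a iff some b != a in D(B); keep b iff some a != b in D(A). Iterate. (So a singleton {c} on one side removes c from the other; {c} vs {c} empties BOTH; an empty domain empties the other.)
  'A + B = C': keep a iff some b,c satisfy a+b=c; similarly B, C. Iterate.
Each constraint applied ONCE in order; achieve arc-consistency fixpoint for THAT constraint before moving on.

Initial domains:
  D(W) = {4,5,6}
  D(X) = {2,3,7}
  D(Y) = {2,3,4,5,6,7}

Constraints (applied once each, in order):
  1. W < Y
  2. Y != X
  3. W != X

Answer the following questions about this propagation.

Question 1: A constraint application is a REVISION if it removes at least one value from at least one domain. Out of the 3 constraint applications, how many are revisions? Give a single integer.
Answer: 1

Derivation:
Constraint 1 (W < Y) on D(W)={4,5,6} D(Y)={2,3,4,5,6,7}: Y {2,3,4,5,6,7}->{5,6,7} => REVISION
Constraint 2 (Y != X) on D(Y)={5,6,7} D(X)={2,3,7}: no change => not a revision
Constraint 3 (W != X) on D(W)={4,5,6} D(X)={2,3,7}: no change => not a revision
Total revisions = 1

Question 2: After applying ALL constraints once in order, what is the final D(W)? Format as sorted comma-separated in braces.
Answer: {4,5,6}

Derivation:
Constraint 1 (W < Y) on D(W)={4,5,6} D(Y)={2,3,4,5,6,7}: Y {2,3,4,5,6,7}->{5,6,7}
Constraint 2 (Y != X) on D(Y)={5,6,7} D(X)={2,3,7}: no change
Constraint 3 (W != X) on D(W)={4,5,6} D(X)={2,3,7}: no change
So after all 3 constraints: D(W) = {4,5,6}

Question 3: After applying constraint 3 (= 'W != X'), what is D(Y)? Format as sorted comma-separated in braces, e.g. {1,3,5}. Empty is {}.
Constraint 1 (W < Y) on D(W)={4,5,6} D(Y)={2,3,4,5,6,7}: Y {2,3,4,5,6,7}->{5,6,7}
Constraint 2 (Y != X) on D(Y)={5,6,7} D(X)={2,3,7}: no change
Constraint 3 (W != X) on D(W)={4,5,6} D(X)={2,3,7}: no change
So after constraint 3: D(Y) = {5,6,7}

Answer: {5,6,7}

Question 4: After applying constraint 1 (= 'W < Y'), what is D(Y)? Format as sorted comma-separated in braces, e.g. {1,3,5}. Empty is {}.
Answer: {5,6,7}

Derivation:
Constraint 1 (W < Y) on D(W)={4,5,6} D(Y)={2,3,4,5,6,7}: Y {2,3,4,5,6,7}->{5,6,7}
So after constraint 1: D(Y) = {5,6,7}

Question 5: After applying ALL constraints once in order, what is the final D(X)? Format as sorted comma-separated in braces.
Constraint 1 (W < Y) on D(W)={4,5,6} D(Y)={2,3,4,5,6,7}: Y {2,3,4,5,6,7}->{5,6,7}
Constraint 2 (Y != X) on D(Y)={5,6,7} D(X)={2,3,7}: no change
Constraint 3 (W != X) on D(W)={4,5,6} D(X)={2,3,7}: no change
So after all 3 constraints: D(X) = {2,3,7}

Answer: {2,3,7}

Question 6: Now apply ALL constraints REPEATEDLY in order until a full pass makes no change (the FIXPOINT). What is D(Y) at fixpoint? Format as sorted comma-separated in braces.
pass 0 (initial): D(Y)={2,3,4,5,6,7}
pass 1: Y {2,3,4,5,6,7}->{5,6,7}
pass 2: no change
Fixpoint after 2 passes: D(Y) = {5,6,7}

Answer: {5,6,7}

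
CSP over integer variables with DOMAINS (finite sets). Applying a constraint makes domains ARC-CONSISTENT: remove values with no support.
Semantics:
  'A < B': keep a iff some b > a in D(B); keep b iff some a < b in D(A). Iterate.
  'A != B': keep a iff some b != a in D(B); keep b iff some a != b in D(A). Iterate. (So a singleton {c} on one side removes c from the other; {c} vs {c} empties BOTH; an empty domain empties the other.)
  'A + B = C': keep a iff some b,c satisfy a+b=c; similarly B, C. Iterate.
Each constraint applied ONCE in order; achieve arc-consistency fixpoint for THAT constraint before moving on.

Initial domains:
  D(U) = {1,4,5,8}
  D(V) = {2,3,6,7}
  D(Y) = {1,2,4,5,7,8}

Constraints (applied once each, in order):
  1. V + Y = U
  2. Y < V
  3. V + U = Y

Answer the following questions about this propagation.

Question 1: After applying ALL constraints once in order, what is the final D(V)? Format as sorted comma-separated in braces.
Answer: {}

Derivation:
Constraint 1 (V + Y = U) on D(V)={2,3,6,7} D(Y)={1,2,4,5,7,8} D(U)={1,4,5,8}: Y {1,2,4,5,7,8}->{1,2,5}; U {1,4,5,8}->{4,5,8}
Constraint 2 (Y < V) on D(Y)={1,2,5} D(V)={2,3,6,7}: no change
Constraint 3 (V + U = Y) on D(V)={2,3,6,7} D(U)={4,5,8} D(Y)={1,2,5}: V {2,3,6,7}->{}; U {4,5,8}->{}; Y {1,2,5}->{}
So after all 3 constraints: D(V) = {}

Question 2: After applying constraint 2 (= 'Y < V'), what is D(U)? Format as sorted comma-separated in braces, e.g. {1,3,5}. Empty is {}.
Constraint 1 (V + Y = U) on D(V)={2,3,6,7} D(Y)={1,2,4,5,7,8} D(U)={1,4,5,8}: Y {1,2,4,5,7,8}->{1,2,5}; U {1,4,5,8}->{4,5,8}
Constraint 2 (Y < V) on D(Y)={1,2,5} D(V)={2,3,6,7}: no change
So after constraint 2: D(U) = {4,5,8}

Answer: {4,5,8}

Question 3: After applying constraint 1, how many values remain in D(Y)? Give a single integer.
Answer: 3

Derivation:
Constraint 1 (V + Y = U) on D(V)={2,3,6,7} D(Y)={1,2,4,5,7,8} D(U)={1,4,5,8}: Y {1,2,4,5,7,8}->{1,2,5}; U {1,4,5,8}->{4,5,8}
So after constraint 1: D(Y)={1,2,5}, size = 3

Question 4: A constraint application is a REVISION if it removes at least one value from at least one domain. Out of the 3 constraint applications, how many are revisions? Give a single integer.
Constraint 1 (V + Y = U) on D(V)={2,3,6,7} D(Y)={1,2,4,5,7,8} D(U)={1,4,5,8}: Y {1,2,4,5,7,8}->{1,2,5}; U {1,4,5,8}->{4,5,8} => REVISION
Constraint 2 (Y < V) on D(Y)={1,2,5} D(V)={2,3,6,7}: no change => not a revision
Constraint 3 (V + U = Y) on D(V)={2,3,6,7} D(U)={4,5,8} D(Y)={1,2,5}: V {2,3,6,7}->{}; U {4,5,8}->{}; Y {1,2,5}->{} => REVISION
Total revisions = 2

Answer: 2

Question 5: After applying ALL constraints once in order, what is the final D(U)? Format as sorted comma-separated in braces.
Constraint 1 (V + Y = U) on D(V)={2,3,6,7} D(Y)={1,2,4,5,7,8} D(U)={1,4,5,8}: Y {1,2,4,5,7,8}->{1,2,5}; U {1,4,5,8}->{4,5,8}
Constraint 2 (Y < V) on D(Y)={1,2,5} D(V)={2,3,6,7}: no change
Constraint 3 (V + U = Y) on D(V)={2,3,6,7} D(U)={4,5,8} D(Y)={1,2,5}: V {2,3,6,7}->{}; U {4,5,8}->{}; Y {1,2,5}->{}
So after all 3 constraints: D(U) = {}

Answer: {}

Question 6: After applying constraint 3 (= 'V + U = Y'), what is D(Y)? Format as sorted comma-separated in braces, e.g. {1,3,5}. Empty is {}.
Constraint 1 (V + Y = U) on D(V)={2,3,6,7} D(Y)={1,2,4,5,7,8} D(U)={1,4,5,8}: Y {1,2,4,5,7,8}->{1,2,5}; U {1,4,5,8}->{4,5,8}
Constraint 2 (Y < V) on D(Y)={1,2,5} D(V)={2,3,6,7}: no change
Constraint 3 (V + U = Y) on D(V)={2,3,6,7} D(U)={4,5,8} D(Y)={1,2,5}: V {2,3,6,7}->{}; U {4,5,8}->{}; Y {1,2,5}->{}
So after constraint 3: D(Y) = {}

Answer: {}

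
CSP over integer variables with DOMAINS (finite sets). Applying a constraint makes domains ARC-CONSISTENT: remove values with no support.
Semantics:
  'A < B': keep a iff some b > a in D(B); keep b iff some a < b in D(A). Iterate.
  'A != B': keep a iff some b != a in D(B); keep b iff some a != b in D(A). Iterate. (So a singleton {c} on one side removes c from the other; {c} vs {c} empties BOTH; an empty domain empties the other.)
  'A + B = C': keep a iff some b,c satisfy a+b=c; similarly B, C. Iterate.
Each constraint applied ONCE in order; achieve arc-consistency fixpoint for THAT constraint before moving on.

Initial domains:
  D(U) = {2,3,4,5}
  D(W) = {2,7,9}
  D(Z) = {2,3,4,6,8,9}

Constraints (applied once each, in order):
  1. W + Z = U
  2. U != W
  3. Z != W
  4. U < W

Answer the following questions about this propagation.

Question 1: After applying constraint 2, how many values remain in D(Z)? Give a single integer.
Answer: 2

Derivation:
Constraint 1 (W + Z = U) on D(W)={2,7,9} D(Z)={2,3,4,6,8,9} D(U)={2,3,4,5}: W {2,7,9}->{2}; Z {2,3,4,6,8,9}->{2,3}; U {2,3,4,5}->{4,5}
Constraint 2 (U != W) on D(U)={4,5} D(W)={2}: no change
So after constraint 2: D(Z)={2,3}, size = 2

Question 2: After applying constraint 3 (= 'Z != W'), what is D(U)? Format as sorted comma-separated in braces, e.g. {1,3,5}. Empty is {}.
Answer: {4,5}

Derivation:
Constraint 1 (W + Z = U) on D(W)={2,7,9} D(Z)={2,3,4,6,8,9} D(U)={2,3,4,5}: W {2,7,9}->{2}; Z {2,3,4,6,8,9}->{2,3}; U {2,3,4,5}->{4,5}
Constraint 2 (U != W) on D(U)={4,5} D(W)={2}: no change
Constraint 3 (Z != W) on D(Z)={2,3} D(W)={2}: Z {2,3}->{3}
So after constraint 3: D(U) = {4,5}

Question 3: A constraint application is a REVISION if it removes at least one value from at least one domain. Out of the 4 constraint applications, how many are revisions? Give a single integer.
Answer: 3

Derivation:
Constraint 1 (W + Z = U) on D(W)={2,7,9} D(Z)={2,3,4,6,8,9} D(U)={2,3,4,5}: W {2,7,9}->{2}; Z {2,3,4,6,8,9}->{2,3}; U {2,3,4,5}->{4,5} => REVISION
Constraint 2 (U != W) on D(U)={4,5} D(W)={2}: no change => not a revision
Constraint 3 (Z != W) on D(Z)={2,3} D(W)={2}: Z {2,3}->{3} => REVISION
Constraint 4 (U < W) on D(U)={4,5} D(W)={2}: U {4,5}->{}; W {2}->{} => REVISION
Total revisions = 3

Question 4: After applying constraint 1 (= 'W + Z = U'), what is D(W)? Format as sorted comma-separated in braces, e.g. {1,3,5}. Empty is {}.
Constraint 1 (W + Z = U) on D(W)={2,7,9} D(Z)={2,3,4,6,8,9} D(U)={2,3,4,5}: W {2,7,9}->{2}; Z {2,3,4,6,8,9}->{2,3}; U {2,3,4,5}->{4,5}
So after constraint 1: D(W) = {2}

Answer: {2}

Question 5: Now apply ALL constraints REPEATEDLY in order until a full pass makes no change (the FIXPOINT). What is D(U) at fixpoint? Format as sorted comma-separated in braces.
Answer: {}

Derivation:
pass 0 (initial): D(U)={2,3,4,5}
pass 1: U {2,3,4,5}->{}; W {2,7,9}->{}; Z {2,3,4,6,8,9}->{3}
pass 2: Z {3}->{}
pass 3: no change
Fixpoint after 3 passes: D(U) = {}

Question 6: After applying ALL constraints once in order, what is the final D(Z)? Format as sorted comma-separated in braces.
Constraint 1 (W + Z = U) on D(W)={2,7,9} D(Z)={2,3,4,6,8,9} D(U)={2,3,4,5}: W {2,7,9}->{2}; Z {2,3,4,6,8,9}->{2,3}; U {2,3,4,5}->{4,5}
Constraint 2 (U != W) on D(U)={4,5} D(W)={2}: no change
Constraint 3 (Z != W) on D(Z)={2,3} D(W)={2}: Z {2,3}->{3}
Constraint 4 (U < W) on D(U)={4,5} D(W)={2}: U {4,5}->{}; W {2}->{}
So after all 4 constraints: D(Z) = {3}

Answer: {3}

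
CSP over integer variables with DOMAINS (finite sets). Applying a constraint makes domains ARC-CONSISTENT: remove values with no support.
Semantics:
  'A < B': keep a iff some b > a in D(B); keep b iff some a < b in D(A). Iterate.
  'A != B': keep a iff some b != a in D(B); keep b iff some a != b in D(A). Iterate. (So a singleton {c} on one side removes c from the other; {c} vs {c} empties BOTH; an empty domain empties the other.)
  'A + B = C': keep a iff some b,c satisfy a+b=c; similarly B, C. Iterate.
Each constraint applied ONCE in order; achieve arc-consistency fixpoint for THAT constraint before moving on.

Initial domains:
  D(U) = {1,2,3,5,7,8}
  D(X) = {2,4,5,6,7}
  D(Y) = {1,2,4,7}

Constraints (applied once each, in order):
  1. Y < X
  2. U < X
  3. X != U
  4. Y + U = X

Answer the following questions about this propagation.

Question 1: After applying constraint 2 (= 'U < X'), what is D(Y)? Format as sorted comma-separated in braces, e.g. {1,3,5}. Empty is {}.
Constraint 1 (Y < X) on D(Y)={1,2,4,7} D(X)={2,4,5,6,7}: Y {1,2,4,7}->{1,2,4}
Constraint 2 (U < X) on D(U)={1,2,3,5,7,8} D(X)={2,4,5,6,7}: U {1,2,3,5,7,8}->{1,2,3,5}
So after constraint 2: D(Y) = {1,2,4}

Answer: {1,2,4}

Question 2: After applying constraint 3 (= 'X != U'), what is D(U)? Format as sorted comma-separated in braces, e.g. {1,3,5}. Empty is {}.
Constraint 1 (Y < X) on D(Y)={1,2,4,7} D(X)={2,4,5,6,7}: Y {1,2,4,7}->{1,2,4}
Constraint 2 (U < X) on D(U)={1,2,3,5,7,8} D(X)={2,4,5,6,7}: U {1,2,3,5,7,8}->{1,2,3,5}
Constraint 3 (X != U) on D(X)={2,4,5,6,7} D(U)={1,2,3,5}: no change
So after constraint 3: D(U) = {1,2,3,5}

Answer: {1,2,3,5}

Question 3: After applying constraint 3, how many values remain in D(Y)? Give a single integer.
Answer: 3

Derivation:
Constraint 1 (Y < X) on D(Y)={1,2,4,7} D(X)={2,4,5,6,7}: Y {1,2,4,7}->{1,2,4}
Constraint 2 (U < X) on D(U)={1,2,3,5,7,8} D(X)={2,4,5,6,7}: U {1,2,3,5,7,8}->{1,2,3,5}
Constraint 3 (X != U) on D(X)={2,4,5,6,7} D(U)={1,2,3,5}: no change
So after constraint 3: D(Y)={1,2,4}, size = 3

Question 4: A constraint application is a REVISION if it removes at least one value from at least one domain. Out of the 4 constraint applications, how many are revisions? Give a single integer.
Answer: 2

Derivation:
Constraint 1 (Y < X) on D(Y)={1,2,4,7} D(X)={2,4,5,6,7}: Y {1,2,4,7}->{1,2,4} => REVISION
Constraint 2 (U < X) on D(U)={1,2,3,5,7,8} D(X)={2,4,5,6,7}: U {1,2,3,5,7,8}->{1,2,3,5} => REVISION
Constraint 3 (X != U) on D(X)={2,4,5,6,7} D(U)={1,2,3,5}: no change => not a revision
Constraint 4 (Y + U = X) on D(Y)={1,2,4} D(U)={1,2,3,5} D(X)={2,4,5,6,7}: no change => not a revision
Total revisions = 2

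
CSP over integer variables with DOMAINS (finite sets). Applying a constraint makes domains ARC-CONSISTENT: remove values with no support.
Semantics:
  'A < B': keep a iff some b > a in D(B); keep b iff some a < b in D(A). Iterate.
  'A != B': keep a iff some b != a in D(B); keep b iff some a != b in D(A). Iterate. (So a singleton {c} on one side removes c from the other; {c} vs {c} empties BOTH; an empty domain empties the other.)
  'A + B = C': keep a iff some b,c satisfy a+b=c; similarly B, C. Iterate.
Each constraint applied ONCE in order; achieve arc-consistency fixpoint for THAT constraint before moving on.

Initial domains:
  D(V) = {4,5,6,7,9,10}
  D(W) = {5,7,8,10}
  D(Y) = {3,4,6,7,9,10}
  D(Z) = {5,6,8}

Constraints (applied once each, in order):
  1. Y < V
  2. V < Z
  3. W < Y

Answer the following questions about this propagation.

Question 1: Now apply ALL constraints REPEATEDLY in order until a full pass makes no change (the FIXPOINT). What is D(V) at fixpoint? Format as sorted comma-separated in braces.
pass 0 (initial): D(V)={4,5,6,7,9,10}
pass 1: V {4,5,6,7,9,10}->{4,5,6,7}; W {5,7,8,10}->{5,7,8}; Y {3,4,6,7,9,10}->{6,7,9}
pass 2: V {4,5,6,7}->{7}; W {5,7,8}->{5}; Y {6,7,9}->{6}; Z {5,6,8}->{8}
pass 3: no change
Fixpoint after 3 passes: D(V) = {7}

Answer: {7}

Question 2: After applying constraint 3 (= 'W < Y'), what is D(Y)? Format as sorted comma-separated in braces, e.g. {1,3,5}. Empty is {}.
Answer: {6,7,9}

Derivation:
Constraint 1 (Y < V) on D(Y)={3,4,6,7,9,10} D(V)={4,5,6,7,9,10}: Y {3,4,6,7,9,10}->{3,4,6,7,9}
Constraint 2 (V < Z) on D(V)={4,5,6,7,9,10} D(Z)={5,6,8}: V {4,5,6,7,9,10}->{4,5,6,7}
Constraint 3 (W < Y) on D(W)={5,7,8,10} D(Y)={3,4,6,7,9}: W {5,7,8,10}->{5,7,8}; Y {3,4,6,7,9}->{6,7,9}
So after constraint 3: D(Y) = {6,7,9}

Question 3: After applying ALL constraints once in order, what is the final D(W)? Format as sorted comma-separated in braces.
Constraint 1 (Y < V) on D(Y)={3,4,6,7,9,10} D(V)={4,5,6,7,9,10}: Y {3,4,6,7,9,10}->{3,4,6,7,9}
Constraint 2 (V < Z) on D(V)={4,5,6,7,9,10} D(Z)={5,6,8}: V {4,5,6,7,9,10}->{4,5,6,7}
Constraint 3 (W < Y) on D(W)={5,7,8,10} D(Y)={3,4,6,7,9}: W {5,7,8,10}->{5,7,8}; Y {3,4,6,7,9}->{6,7,9}
So after all 3 constraints: D(W) = {5,7,8}

Answer: {5,7,8}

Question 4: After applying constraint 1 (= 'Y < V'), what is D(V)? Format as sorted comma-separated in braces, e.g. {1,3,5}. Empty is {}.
Answer: {4,5,6,7,9,10}

Derivation:
Constraint 1 (Y < V) on D(Y)={3,4,6,7,9,10} D(V)={4,5,6,7,9,10}: Y {3,4,6,7,9,10}->{3,4,6,7,9}
So after constraint 1: D(V) = {4,5,6,7,9,10}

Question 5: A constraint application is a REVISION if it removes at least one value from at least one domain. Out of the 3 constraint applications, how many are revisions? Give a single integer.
Answer: 3

Derivation:
Constraint 1 (Y < V) on D(Y)={3,4,6,7,9,10} D(V)={4,5,6,7,9,10}: Y {3,4,6,7,9,10}->{3,4,6,7,9} => REVISION
Constraint 2 (V < Z) on D(V)={4,5,6,7,9,10} D(Z)={5,6,8}: V {4,5,6,7,9,10}->{4,5,6,7} => REVISION
Constraint 3 (W < Y) on D(W)={5,7,8,10} D(Y)={3,4,6,7,9}: W {5,7,8,10}->{5,7,8}; Y {3,4,6,7,9}->{6,7,9} => REVISION
Total revisions = 3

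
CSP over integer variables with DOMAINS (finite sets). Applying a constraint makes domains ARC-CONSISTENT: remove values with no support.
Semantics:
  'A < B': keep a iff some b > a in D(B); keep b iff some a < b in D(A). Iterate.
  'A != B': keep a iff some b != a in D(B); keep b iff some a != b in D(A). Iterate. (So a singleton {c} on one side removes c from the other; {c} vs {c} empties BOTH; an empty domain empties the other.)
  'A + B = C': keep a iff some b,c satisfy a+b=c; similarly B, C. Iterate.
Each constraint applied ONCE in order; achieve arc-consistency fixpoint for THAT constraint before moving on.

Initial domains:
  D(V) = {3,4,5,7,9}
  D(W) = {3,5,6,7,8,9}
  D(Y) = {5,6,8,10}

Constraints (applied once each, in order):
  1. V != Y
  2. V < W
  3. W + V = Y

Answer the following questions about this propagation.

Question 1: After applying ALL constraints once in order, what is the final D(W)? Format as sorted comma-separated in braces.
Answer: {5,6,7}

Derivation:
Constraint 1 (V != Y) on D(V)={3,4,5,7,9} D(Y)={5,6,8,10}: no change
Constraint 2 (V < W) on D(V)={3,4,5,7,9} D(W)={3,5,6,7,8,9}: V {3,4,5,7,9}->{3,4,5,7}; W {3,5,6,7,8,9}->{5,6,7,8,9}
Constraint 3 (W + V = Y) on D(W)={5,6,7,8,9} D(V)={3,4,5,7} D(Y)={5,6,8,10}: W {5,6,7,8,9}->{5,6,7}; V {3,4,5,7}->{3,4,5}; Y {5,6,8,10}->{8,10}
So after all 3 constraints: D(W) = {5,6,7}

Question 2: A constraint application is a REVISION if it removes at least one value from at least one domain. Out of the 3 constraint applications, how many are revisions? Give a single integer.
Answer: 2

Derivation:
Constraint 1 (V != Y) on D(V)={3,4,5,7,9} D(Y)={5,6,8,10}: no change => not a revision
Constraint 2 (V < W) on D(V)={3,4,5,7,9} D(W)={3,5,6,7,8,9}: V {3,4,5,7,9}->{3,4,5,7}; W {3,5,6,7,8,9}->{5,6,7,8,9} => REVISION
Constraint 3 (W + V = Y) on D(W)={5,6,7,8,9} D(V)={3,4,5,7} D(Y)={5,6,8,10}: W {5,6,7,8,9}->{5,6,7}; V {3,4,5,7}->{3,4,5}; Y {5,6,8,10}->{8,10} => REVISION
Total revisions = 2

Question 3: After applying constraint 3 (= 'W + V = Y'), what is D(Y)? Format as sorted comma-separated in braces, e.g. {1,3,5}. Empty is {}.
Constraint 1 (V != Y) on D(V)={3,4,5,7,9} D(Y)={5,6,8,10}: no change
Constraint 2 (V < W) on D(V)={3,4,5,7,9} D(W)={3,5,6,7,8,9}: V {3,4,5,7,9}->{3,4,5,7}; W {3,5,6,7,8,9}->{5,6,7,8,9}
Constraint 3 (W + V = Y) on D(W)={5,6,7,8,9} D(V)={3,4,5,7} D(Y)={5,6,8,10}: W {5,6,7,8,9}->{5,6,7}; V {3,4,5,7}->{3,4,5}; Y {5,6,8,10}->{8,10}
So after constraint 3: D(Y) = {8,10}

Answer: {8,10}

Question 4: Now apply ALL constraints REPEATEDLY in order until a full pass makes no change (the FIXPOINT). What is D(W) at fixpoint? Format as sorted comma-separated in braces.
Answer: {5,6,7}

Derivation:
pass 0 (initial): D(W)={3,5,6,7,8,9}
pass 1: V {3,4,5,7,9}->{3,4,5}; W {3,5,6,7,8,9}->{5,6,7}; Y {5,6,8,10}->{8,10}
pass 2: no change
Fixpoint after 2 passes: D(W) = {5,6,7}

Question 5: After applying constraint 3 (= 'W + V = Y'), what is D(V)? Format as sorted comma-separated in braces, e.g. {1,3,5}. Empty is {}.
Answer: {3,4,5}

Derivation:
Constraint 1 (V != Y) on D(V)={3,4,5,7,9} D(Y)={5,6,8,10}: no change
Constraint 2 (V < W) on D(V)={3,4,5,7,9} D(W)={3,5,6,7,8,9}: V {3,4,5,7,9}->{3,4,5,7}; W {3,5,6,7,8,9}->{5,6,7,8,9}
Constraint 3 (W + V = Y) on D(W)={5,6,7,8,9} D(V)={3,4,5,7} D(Y)={5,6,8,10}: W {5,6,7,8,9}->{5,6,7}; V {3,4,5,7}->{3,4,5}; Y {5,6,8,10}->{8,10}
So after constraint 3: D(V) = {3,4,5}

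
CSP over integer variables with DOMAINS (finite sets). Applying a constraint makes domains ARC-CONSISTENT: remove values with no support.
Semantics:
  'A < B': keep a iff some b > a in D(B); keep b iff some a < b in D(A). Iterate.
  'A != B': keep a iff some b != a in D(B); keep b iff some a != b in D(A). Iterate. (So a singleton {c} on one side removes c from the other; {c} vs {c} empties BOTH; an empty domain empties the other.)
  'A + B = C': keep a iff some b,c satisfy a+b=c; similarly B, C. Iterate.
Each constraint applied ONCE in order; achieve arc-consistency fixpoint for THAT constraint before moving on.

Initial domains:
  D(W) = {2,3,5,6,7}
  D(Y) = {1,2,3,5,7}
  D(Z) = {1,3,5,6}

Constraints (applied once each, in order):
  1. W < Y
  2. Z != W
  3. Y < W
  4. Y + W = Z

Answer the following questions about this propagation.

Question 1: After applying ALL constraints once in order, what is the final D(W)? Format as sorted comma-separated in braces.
Answer: {}

Derivation:
Constraint 1 (W < Y) on D(W)={2,3,5,6,7} D(Y)={1,2,3,5,7}: W {2,3,5,6,7}->{2,3,5,6}; Y {1,2,3,5,7}->{3,5,7}
Constraint 2 (Z != W) on D(Z)={1,3,5,6} D(W)={2,3,5,6}: no change
Constraint 3 (Y < W) on D(Y)={3,5,7} D(W)={2,3,5,6}: Y {3,5,7}->{3,5}; W {2,3,5,6}->{5,6}
Constraint 4 (Y + W = Z) on D(Y)={3,5} D(W)={5,6} D(Z)={1,3,5,6}: Y {3,5}->{}; W {5,6}->{}; Z {1,3,5,6}->{}
So after all 4 constraints: D(W) = {}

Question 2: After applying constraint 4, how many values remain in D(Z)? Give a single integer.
Constraint 1 (W < Y) on D(W)={2,3,5,6,7} D(Y)={1,2,3,5,7}: W {2,3,5,6,7}->{2,3,5,6}; Y {1,2,3,5,7}->{3,5,7}
Constraint 2 (Z != W) on D(Z)={1,3,5,6} D(W)={2,3,5,6}: no change
Constraint 3 (Y < W) on D(Y)={3,5,7} D(W)={2,3,5,6}: Y {3,5,7}->{3,5}; W {2,3,5,6}->{5,6}
Constraint 4 (Y + W = Z) on D(Y)={3,5} D(W)={5,6} D(Z)={1,3,5,6}: Y {3,5}->{}; W {5,6}->{}; Z {1,3,5,6}->{}
So after constraint 4: D(Z)={}, size = 0

Answer: 0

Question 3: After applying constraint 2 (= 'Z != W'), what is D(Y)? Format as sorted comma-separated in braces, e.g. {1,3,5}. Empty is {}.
Answer: {3,5,7}

Derivation:
Constraint 1 (W < Y) on D(W)={2,3,5,6,7} D(Y)={1,2,3,5,7}: W {2,3,5,6,7}->{2,3,5,6}; Y {1,2,3,5,7}->{3,5,7}
Constraint 2 (Z != W) on D(Z)={1,3,5,6} D(W)={2,3,5,6}: no change
So after constraint 2: D(Y) = {3,5,7}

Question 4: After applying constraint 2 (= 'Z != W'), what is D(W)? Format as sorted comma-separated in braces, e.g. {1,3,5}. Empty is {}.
Constraint 1 (W < Y) on D(W)={2,3,5,6,7} D(Y)={1,2,3,5,7}: W {2,3,5,6,7}->{2,3,5,6}; Y {1,2,3,5,7}->{3,5,7}
Constraint 2 (Z != W) on D(Z)={1,3,5,6} D(W)={2,3,5,6}: no change
So after constraint 2: D(W) = {2,3,5,6}

Answer: {2,3,5,6}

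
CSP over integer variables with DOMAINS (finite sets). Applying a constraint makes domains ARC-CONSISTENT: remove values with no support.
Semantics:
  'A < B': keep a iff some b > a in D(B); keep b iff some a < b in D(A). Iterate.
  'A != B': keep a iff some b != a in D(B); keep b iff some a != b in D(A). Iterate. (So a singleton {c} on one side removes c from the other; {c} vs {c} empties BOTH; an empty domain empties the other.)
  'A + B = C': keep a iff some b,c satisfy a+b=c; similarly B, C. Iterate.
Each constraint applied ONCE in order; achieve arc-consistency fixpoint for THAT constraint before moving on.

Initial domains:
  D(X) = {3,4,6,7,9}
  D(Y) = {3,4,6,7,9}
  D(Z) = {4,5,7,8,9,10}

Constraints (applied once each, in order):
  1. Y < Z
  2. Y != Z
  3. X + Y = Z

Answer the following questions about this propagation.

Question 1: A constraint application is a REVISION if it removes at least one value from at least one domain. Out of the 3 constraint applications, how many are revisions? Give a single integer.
Answer: 1

Derivation:
Constraint 1 (Y < Z) on D(Y)={3,4,6,7,9} D(Z)={4,5,7,8,9,10}: no change => not a revision
Constraint 2 (Y != Z) on D(Y)={3,4,6,7,9} D(Z)={4,5,7,8,9,10}: no change => not a revision
Constraint 3 (X + Y = Z) on D(X)={3,4,6,7,9} D(Y)={3,4,6,7,9} D(Z)={4,5,7,8,9,10}: X {3,4,6,7,9}->{3,4,6,7}; Y {3,4,6,7,9}->{3,4,6,7}; Z {4,5,7,8,9,10}->{7,8,9,10} => REVISION
Total revisions = 1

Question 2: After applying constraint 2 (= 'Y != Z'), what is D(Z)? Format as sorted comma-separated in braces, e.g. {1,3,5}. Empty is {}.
Constraint 1 (Y < Z) on D(Y)={3,4,6,7,9} D(Z)={4,5,7,8,9,10}: no change
Constraint 2 (Y != Z) on D(Y)={3,4,6,7,9} D(Z)={4,5,7,8,9,10}: no change
So after constraint 2: D(Z) = {4,5,7,8,9,10}

Answer: {4,5,7,8,9,10}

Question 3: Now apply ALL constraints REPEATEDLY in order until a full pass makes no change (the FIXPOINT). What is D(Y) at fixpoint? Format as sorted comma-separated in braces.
Answer: {3,4,6,7}

Derivation:
pass 0 (initial): D(Y)={3,4,6,7,9}
pass 1: X {3,4,6,7,9}->{3,4,6,7}; Y {3,4,6,7,9}->{3,4,6,7}; Z {4,5,7,8,9,10}->{7,8,9,10}
pass 2: no change
Fixpoint after 2 passes: D(Y) = {3,4,6,7}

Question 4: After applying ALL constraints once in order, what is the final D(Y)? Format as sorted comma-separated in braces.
Answer: {3,4,6,7}

Derivation:
Constraint 1 (Y < Z) on D(Y)={3,4,6,7,9} D(Z)={4,5,7,8,9,10}: no change
Constraint 2 (Y != Z) on D(Y)={3,4,6,7,9} D(Z)={4,5,7,8,9,10}: no change
Constraint 3 (X + Y = Z) on D(X)={3,4,6,7,9} D(Y)={3,4,6,7,9} D(Z)={4,5,7,8,9,10}: X {3,4,6,7,9}->{3,4,6,7}; Y {3,4,6,7,9}->{3,4,6,7}; Z {4,5,7,8,9,10}->{7,8,9,10}
So after all 3 constraints: D(Y) = {3,4,6,7}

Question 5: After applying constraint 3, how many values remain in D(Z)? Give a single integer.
Constraint 1 (Y < Z) on D(Y)={3,4,6,7,9} D(Z)={4,5,7,8,9,10}: no change
Constraint 2 (Y != Z) on D(Y)={3,4,6,7,9} D(Z)={4,5,7,8,9,10}: no change
Constraint 3 (X + Y = Z) on D(X)={3,4,6,7,9} D(Y)={3,4,6,7,9} D(Z)={4,5,7,8,9,10}: X {3,4,6,7,9}->{3,4,6,7}; Y {3,4,6,7,9}->{3,4,6,7}; Z {4,5,7,8,9,10}->{7,8,9,10}
So after constraint 3: D(Z)={7,8,9,10}, size = 4

Answer: 4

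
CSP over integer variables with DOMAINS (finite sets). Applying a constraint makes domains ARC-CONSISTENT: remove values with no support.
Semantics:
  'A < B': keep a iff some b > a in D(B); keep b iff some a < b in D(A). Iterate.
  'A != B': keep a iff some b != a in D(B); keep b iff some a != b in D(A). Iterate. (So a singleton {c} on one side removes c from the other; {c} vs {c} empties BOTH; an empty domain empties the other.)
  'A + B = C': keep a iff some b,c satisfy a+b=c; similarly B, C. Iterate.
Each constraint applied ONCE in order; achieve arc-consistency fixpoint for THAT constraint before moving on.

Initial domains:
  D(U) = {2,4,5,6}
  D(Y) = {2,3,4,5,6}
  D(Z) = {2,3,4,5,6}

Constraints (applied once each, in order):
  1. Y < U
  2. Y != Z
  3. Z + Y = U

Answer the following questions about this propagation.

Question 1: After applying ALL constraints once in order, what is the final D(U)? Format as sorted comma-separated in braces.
Answer: {4,5,6}

Derivation:
Constraint 1 (Y < U) on D(Y)={2,3,4,5,6} D(U)={2,4,5,6}: Y {2,3,4,5,6}->{2,3,4,5}; U {2,4,5,6}->{4,5,6}
Constraint 2 (Y != Z) on D(Y)={2,3,4,5} D(Z)={2,3,4,5,6}: no change
Constraint 3 (Z + Y = U) on D(Z)={2,3,4,5,6} D(Y)={2,3,4,5} D(U)={4,5,6}: Z {2,3,4,5,6}->{2,3,4}; Y {2,3,4,5}->{2,3,4}
So after all 3 constraints: D(U) = {4,5,6}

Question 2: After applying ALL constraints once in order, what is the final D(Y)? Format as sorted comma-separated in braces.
Constraint 1 (Y < U) on D(Y)={2,3,4,5,6} D(U)={2,4,5,6}: Y {2,3,4,5,6}->{2,3,4,5}; U {2,4,5,6}->{4,5,6}
Constraint 2 (Y != Z) on D(Y)={2,3,4,5} D(Z)={2,3,4,5,6}: no change
Constraint 3 (Z + Y = U) on D(Z)={2,3,4,5,6} D(Y)={2,3,4,5} D(U)={4,5,6}: Z {2,3,4,5,6}->{2,3,4}; Y {2,3,4,5}->{2,3,4}
So after all 3 constraints: D(Y) = {2,3,4}

Answer: {2,3,4}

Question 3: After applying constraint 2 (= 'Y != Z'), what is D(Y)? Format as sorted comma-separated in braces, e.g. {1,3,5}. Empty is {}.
Answer: {2,3,4,5}

Derivation:
Constraint 1 (Y < U) on D(Y)={2,3,4,5,6} D(U)={2,4,5,6}: Y {2,3,4,5,6}->{2,3,4,5}; U {2,4,5,6}->{4,5,6}
Constraint 2 (Y != Z) on D(Y)={2,3,4,5} D(Z)={2,3,4,5,6}: no change
So after constraint 2: D(Y) = {2,3,4,5}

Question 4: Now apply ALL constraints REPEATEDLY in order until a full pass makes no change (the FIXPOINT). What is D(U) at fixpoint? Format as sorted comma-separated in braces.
Answer: {4,5,6}

Derivation:
pass 0 (initial): D(U)={2,4,5,6}
pass 1: U {2,4,5,6}->{4,5,6}; Y {2,3,4,5,6}->{2,3,4}; Z {2,3,4,5,6}->{2,3,4}
pass 2: no change
Fixpoint after 2 passes: D(U) = {4,5,6}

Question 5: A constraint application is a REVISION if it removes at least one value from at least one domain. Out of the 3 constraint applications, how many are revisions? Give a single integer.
Answer: 2

Derivation:
Constraint 1 (Y < U) on D(Y)={2,3,4,5,6} D(U)={2,4,5,6}: Y {2,3,4,5,6}->{2,3,4,5}; U {2,4,5,6}->{4,5,6} => REVISION
Constraint 2 (Y != Z) on D(Y)={2,3,4,5} D(Z)={2,3,4,5,6}: no change => not a revision
Constraint 3 (Z + Y = U) on D(Z)={2,3,4,5,6} D(Y)={2,3,4,5} D(U)={4,5,6}: Z {2,3,4,5,6}->{2,3,4}; Y {2,3,4,5}->{2,3,4} => REVISION
Total revisions = 2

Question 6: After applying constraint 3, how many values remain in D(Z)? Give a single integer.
Answer: 3

Derivation:
Constraint 1 (Y < U) on D(Y)={2,3,4,5,6} D(U)={2,4,5,6}: Y {2,3,4,5,6}->{2,3,4,5}; U {2,4,5,6}->{4,5,6}
Constraint 2 (Y != Z) on D(Y)={2,3,4,5} D(Z)={2,3,4,5,6}: no change
Constraint 3 (Z + Y = U) on D(Z)={2,3,4,5,6} D(Y)={2,3,4,5} D(U)={4,5,6}: Z {2,3,4,5,6}->{2,3,4}; Y {2,3,4,5}->{2,3,4}
So after constraint 3: D(Z)={2,3,4}, size = 3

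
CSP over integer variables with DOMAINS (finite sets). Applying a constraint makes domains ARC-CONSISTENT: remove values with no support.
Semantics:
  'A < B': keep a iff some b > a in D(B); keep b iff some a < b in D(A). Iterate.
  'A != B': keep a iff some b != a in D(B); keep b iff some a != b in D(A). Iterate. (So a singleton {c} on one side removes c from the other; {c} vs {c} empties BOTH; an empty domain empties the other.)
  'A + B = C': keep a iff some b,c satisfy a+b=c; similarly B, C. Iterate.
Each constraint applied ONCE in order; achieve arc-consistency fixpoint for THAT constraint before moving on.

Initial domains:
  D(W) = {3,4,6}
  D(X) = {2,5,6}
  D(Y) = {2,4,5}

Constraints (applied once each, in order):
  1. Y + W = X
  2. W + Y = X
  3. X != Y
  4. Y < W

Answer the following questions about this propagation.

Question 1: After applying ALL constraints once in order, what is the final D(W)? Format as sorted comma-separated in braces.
Answer: {3,4}

Derivation:
Constraint 1 (Y + W = X) on D(Y)={2,4,5} D(W)={3,4,6} D(X)={2,5,6}: Y {2,4,5}->{2}; W {3,4,6}->{3,4}; X {2,5,6}->{5,6}
Constraint 2 (W + Y = X) on D(W)={3,4} D(Y)={2} D(X)={5,6}: no change
Constraint 3 (X != Y) on D(X)={5,6} D(Y)={2}: no change
Constraint 4 (Y < W) on D(Y)={2} D(W)={3,4}: no change
So after all 4 constraints: D(W) = {3,4}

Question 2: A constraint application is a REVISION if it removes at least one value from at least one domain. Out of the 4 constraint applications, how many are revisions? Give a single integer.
Answer: 1

Derivation:
Constraint 1 (Y + W = X) on D(Y)={2,4,5} D(W)={3,4,6} D(X)={2,5,6}: Y {2,4,5}->{2}; W {3,4,6}->{3,4}; X {2,5,6}->{5,6} => REVISION
Constraint 2 (W + Y = X) on D(W)={3,4} D(Y)={2} D(X)={5,6}: no change => not a revision
Constraint 3 (X != Y) on D(X)={5,6} D(Y)={2}: no change => not a revision
Constraint 4 (Y < W) on D(Y)={2} D(W)={3,4}: no change => not a revision
Total revisions = 1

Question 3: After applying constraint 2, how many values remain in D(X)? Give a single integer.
Constraint 1 (Y + W = X) on D(Y)={2,4,5} D(W)={3,4,6} D(X)={2,5,6}: Y {2,4,5}->{2}; W {3,4,6}->{3,4}; X {2,5,6}->{5,6}
Constraint 2 (W + Y = X) on D(W)={3,4} D(Y)={2} D(X)={5,6}: no change
So after constraint 2: D(X)={5,6}, size = 2

Answer: 2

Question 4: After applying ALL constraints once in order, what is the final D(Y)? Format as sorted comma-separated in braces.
Answer: {2}

Derivation:
Constraint 1 (Y + W = X) on D(Y)={2,4,5} D(W)={3,4,6} D(X)={2,5,6}: Y {2,4,5}->{2}; W {3,4,6}->{3,4}; X {2,5,6}->{5,6}
Constraint 2 (W + Y = X) on D(W)={3,4} D(Y)={2} D(X)={5,6}: no change
Constraint 3 (X != Y) on D(X)={5,6} D(Y)={2}: no change
Constraint 4 (Y < W) on D(Y)={2} D(W)={3,4}: no change
So after all 4 constraints: D(Y) = {2}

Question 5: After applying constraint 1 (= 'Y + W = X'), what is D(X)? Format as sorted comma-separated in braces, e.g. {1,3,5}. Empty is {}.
Answer: {5,6}

Derivation:
Constraint 1 (Y + W = X) on D(Y)={2,4,5} D(W)={3,4,6} D(X)={2,5,6}: Y {2,4,5}->{2}; W {3,4,6}->{3,4}; X {2,5,6}->{5,6}
So after constraint 1: D(X) = {5,6}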